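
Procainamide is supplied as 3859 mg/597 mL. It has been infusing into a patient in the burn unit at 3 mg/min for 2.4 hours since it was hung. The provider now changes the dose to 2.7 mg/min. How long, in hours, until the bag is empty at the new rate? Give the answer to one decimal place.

Initial rate:
3 mg/min × 60 min/hr = 180 mg/hr
Concentration = 3859 mg ÷ 597 mL = 6.463987 mg/mL
Rate = 180 mg/hr ÷ 6.463987 mg/mL = 27.84659 mL/hr
Volume infused so far = 27.84659 mL/hr × 2.4 hr = 66.83182 mL
Volume remaining = 597 − 66.83182 = 530.1682 mL
New rate:
2.7 mg/min × 60 min/hr = 162 mg/hr
Rate = 162 mg/hr ÷ 6.463987 mg/mL = 25.06193 mL/hr
Time remaining = 530.1682 mL ÷ 25.06193 mL/hr = 21.15432 hr

21.2 hours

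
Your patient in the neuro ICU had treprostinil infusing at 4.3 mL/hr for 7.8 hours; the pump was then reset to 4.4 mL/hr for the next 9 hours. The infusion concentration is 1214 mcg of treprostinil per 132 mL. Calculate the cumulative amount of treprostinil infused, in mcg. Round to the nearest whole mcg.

673 mcg

Concentration = 1214 mcg ÷ 132 mL = 9.19697 mcg/mL
Stage 1: 4.3 mL/hr × 7.8 hr = 33.54 mL → 33.54 mL × 9.19697 mcg/mL = 308.4664 mcg
Stage 2: 4.4 mL/hr × 9 hr = 39.6 mL → 39.6 mL × 9.19697 mcg/mL = 364.2 mcg
Total = 308.4664 + 364.2 = 672.6664 mcg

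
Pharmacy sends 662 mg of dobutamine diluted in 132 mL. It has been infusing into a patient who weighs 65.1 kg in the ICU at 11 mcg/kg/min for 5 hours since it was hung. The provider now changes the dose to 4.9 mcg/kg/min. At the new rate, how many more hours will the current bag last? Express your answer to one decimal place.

23.4 hours

Initial rate:
Dose = 11 mcg/kg/min × 65.1 kg = 716.1 mcg/min
716.1 mcg/min × 60 min/hr = 42966 mcg/hr
Concentration = 662 mg ÷ 132 mL = 5.015152 mg/mL = 5015.152 mcg/mL
Rate = 42966 mcg/hr ÷ 5015.152 mcg/mL = 8.567239 mL/hr
Volume infused so far = 8.567239 mL/hr × 5 hr = 42.83619 mL
Volume remaining = 132 − 42.83619 = 89.16381 mL
New rate:
Dose = 4.9 mcg/kg/min × 65.1 kg = 318.99 mcg/min
318.99 mcg/min × 60 min/hr = 19139.4 mcg/hr
Rate = 19139.4 mcg/hr ÷ 5015.152 mcg/mL = 3.816315 mL/hr
Time remaining = 89.16381 mL ÷ 3.816315 mL/hr = 23.36385 hr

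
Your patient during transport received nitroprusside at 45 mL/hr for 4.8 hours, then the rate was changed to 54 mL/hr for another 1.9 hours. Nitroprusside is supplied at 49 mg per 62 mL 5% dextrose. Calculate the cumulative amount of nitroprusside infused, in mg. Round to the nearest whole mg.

252 mg

Concentration = 49 mg ÷ 62 mL = 0.7903226 mg/mL
Stage 1: 45 mL/hr × 4.8 hr = 216 mL → 216 mL × 0.7903226 mg/mL = 170.7097 mg
Stage 2: 54 mL/hr × 1.9 hr = 102.6 mL → 102.6 mL × 0.7903226 mg/mL = 81.0871 mg
Total = 170.7097 + 81.0871 = 251.7968 mg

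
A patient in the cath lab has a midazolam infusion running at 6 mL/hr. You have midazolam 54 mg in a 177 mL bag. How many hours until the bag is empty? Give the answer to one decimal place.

29.5 hours

Duration = 177 mL ÷ 6 mL/hr = 29.5 hr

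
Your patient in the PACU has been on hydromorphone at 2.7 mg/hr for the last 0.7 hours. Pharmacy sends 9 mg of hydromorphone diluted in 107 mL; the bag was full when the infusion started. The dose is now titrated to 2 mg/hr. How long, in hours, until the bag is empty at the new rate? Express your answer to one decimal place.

Initial rate:
Concentration = 9 mg ÷ 107 mL = 0.08411215 mg/mL
Rate = 2.7 mg/hr ÷ 0.08411215 mg/mL = 32.1 mL/hr
Volume infused so far = 32.1 mL/hr × 0.7 hr = 22.47 mL
Volume remaining = 107 − 22.47 = 84.53 mL
New rate:
Rate = 2 mg/hr ÷ 0.08411215 mg/mL = 23.77778 mL/hr
Time remaining = 84.53 mL ÷ 23.77778 mL/hr = 3.555 hr

3.6 hours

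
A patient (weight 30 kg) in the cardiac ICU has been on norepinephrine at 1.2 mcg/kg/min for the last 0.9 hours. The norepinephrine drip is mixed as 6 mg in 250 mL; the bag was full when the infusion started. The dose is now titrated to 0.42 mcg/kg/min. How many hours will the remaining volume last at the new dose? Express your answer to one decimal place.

Initial rate:
Dose = 1.2 mcg/kg/min × 30 kg = 36 mcg/min
36 mcg/min × 60 min/hr = 2160 mcg/hr
Concentration = 6 mg ÷ 250 mL = 0.024 mg/mL = 24 mcg/mL
Rate = 2160 mcg/hr ÷ 24 mcg/mL = 90 mL/hr
Volume infused so far = 90 mL/hr × 0.9 hr = 81 mL
Volume remaining = 250 − 81 = 169 mL
New rate:
Dose = 0.42 mcg/kg/min × 30 kg = 12.6 mcg/min
12.6 mcg/min × 60 min/hr = 756 mcg/hr
Rate = 756 mcg/hr ÷ 24 mcg/mL = 31.5 mL/hr
Time remaining = 169 mL ÷ 31.5 mL/hr = 5.365079 hr

5.4 hours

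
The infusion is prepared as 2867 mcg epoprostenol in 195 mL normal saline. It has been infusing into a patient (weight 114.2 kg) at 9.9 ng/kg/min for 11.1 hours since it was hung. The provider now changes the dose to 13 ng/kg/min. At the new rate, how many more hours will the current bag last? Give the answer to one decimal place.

23.7 hours

Initial rate:
Dose = 9.9 ng/kg/min × 114.2 kg = 1130.58 ng/min
1130.58 ng/min × 60 min/hr = 67834.8 ng/hr
Concentration = 2867 mcg ÷ 195 mL = 14.70256 mcg/mL = 14702.56 ng/mL
Rate = 67834.8 ng/hr ÷ 14702.56 ng/mL = 4.613807 mL/hr
Volume infused so far = 4.613807 mL/hr × 11.1 hr = 51.21326 mL
Volume remaining = 195 − 51.21326 = 143.7867 mL
New rate:
Dose = 13 ng/kg/min × 114.2 kg = 1484.6 ng/min
1484.6 ng/min × 60 min/hr = 89076 ng/hr
Rate = 89076 ng/hr ÷ 14702.56 ng/mL = 6.058535 mL/hr
Time remaining = 143.7867 mL ÷ 6.058535 mL/hr = 23.73292 hr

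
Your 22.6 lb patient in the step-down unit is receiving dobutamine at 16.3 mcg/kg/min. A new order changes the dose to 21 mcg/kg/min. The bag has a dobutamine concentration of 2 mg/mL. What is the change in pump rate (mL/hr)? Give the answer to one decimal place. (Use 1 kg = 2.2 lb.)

At the current dose:
Weight = 22.6 lb ÷ 2.2 lb/kg = 10.27273 kg
Dose = 16.3 mcg/kg/min × 10.27273 kg = 167.4455 mcg/min
167.4455 mcg/min × 60 min/hr = 10046.73 mcg/hr
Concentration = 2 mg/mL = 2000 mcg/mL
Rate = 10046.73 mcg/hr ÷ 2000 mcg/mL = 5.023364 mL/hr
At the new dose:
Dose = 21 mcg/kg/min × 10.27273 kg = 215.7273 mcg/min
215.7273 mcg/min × 60 min/hr = 12943.64 mcg/hr
Rate = 12943.64 mcg/hr ÷ 2000 mcg/mL = 6.471818 mL/hr
Change = 6.471818 − 5.023364 = 1.448455 mL/hr → 1.448455 mL/hr increase

1.4 mL/hr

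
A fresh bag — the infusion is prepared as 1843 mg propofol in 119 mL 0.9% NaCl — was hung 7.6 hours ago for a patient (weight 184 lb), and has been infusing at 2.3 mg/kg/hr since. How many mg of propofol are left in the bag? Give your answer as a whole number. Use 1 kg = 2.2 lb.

381 mg

Weight = 184 lb ÷ 2.2 lb/kg = 83.63636 kg
Dose = 2.3 mg/kg/hr × 83.63636 kg = 192.3636 mg/hr
Concentration = 1843 mg ÷ 119 mL = 15.48739 mg/mL
Rate = 192.3636 mg/hr ÷ 15.48739 mg/mL = 12.42066 mL/hr
Volume infused = 12.42066 mL/hr × 7.6 hr = 94.397 mL
Volume remaining = 119 − 94.397 = 24.603 mL
Drug remaining = 24.603 mL × 15.48739 mg/mL = 381.0364 mg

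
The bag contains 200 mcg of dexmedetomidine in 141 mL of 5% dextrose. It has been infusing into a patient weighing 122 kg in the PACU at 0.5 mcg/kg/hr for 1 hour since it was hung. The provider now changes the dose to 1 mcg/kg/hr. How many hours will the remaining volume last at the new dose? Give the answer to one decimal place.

Initial rate:
Dose = 0.5 mcg/kg/hr × 122 kg = 61 mcg/hr
Concentration = 200 mcg ÷ 141 mL = 1.41844 mcg/mL
Rate = 61 mcg/hr ÷ 1.41844 mcg/mL = 43.005 mL/hr
Volume infused so far = 43.005 mL/hr × 1 hr = 43.005 mL
Volume remaining = 141 − 43.005 = 97.995 mL
New rate:
Dose = 1 mcg/kg/hr × 122 kg = 122 mcg/hr
Rate = 122 mcg/hr ÷ 1.41844 mcg/mL = 86.01 mL/hr
Time remaining = 97.995 mL ÷ 86.01 mL/hr = 1.139344 hr

1.1 hours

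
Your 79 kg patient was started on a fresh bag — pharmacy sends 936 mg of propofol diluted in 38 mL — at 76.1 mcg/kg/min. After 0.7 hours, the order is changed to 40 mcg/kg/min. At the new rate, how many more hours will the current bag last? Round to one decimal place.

3.6 hours

Initial rate:
Dose = 76.1 mcg/kg/min × 79 kg = 6011.9 mcg/min
6011.9 mcg/min × 60 min/hr = 360714 mcg/hr
Concentration = 936 mg ÷ 38 mL = 24.63158 mg/mL = 24631.58 mcg/mL
Rate = 360714 mcg/hr ÷ 24631.58 mcg/mL = 14.64437 mL/hr
Volume infused so far = 14.64437 mL/hr × 0.7 hr = 10.25106 mL
Volume remaining = 38 − 10.25106 = 27.74894 mL
New rate:
Dose = 40 mcg/kg/min × 79 kg = 3160 mcg/min
3160 mcg/min × 60 min/hr = 189600 mcg/hr
Rate = 189600 mcg/hr ÷ 24631.58 mcg/mL = 7.697436 mL/hr
Time remaining = 27.74894 mL ÷ 7.697436 mL/hr = 3.604959 hr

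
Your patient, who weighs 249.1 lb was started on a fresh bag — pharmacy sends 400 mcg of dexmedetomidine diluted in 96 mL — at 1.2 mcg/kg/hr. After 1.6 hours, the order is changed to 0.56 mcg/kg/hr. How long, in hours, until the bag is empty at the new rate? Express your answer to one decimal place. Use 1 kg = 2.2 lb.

Initial rate:
Weight = 249.1 lb ÷ 2.2 lb/kg = 113.2273 kg
Dose = 1.2 mcg/kg/hr × 113.2273 kg = 135.8727 mcg/hr
Concentration = 400 mcg ÷ 96 mL = 4.166667 mcg/mL
Rate = 135.8727 mcg/hr ÷ 4.166667 mcg/mL = 32.60945 mL/hr
Volume infused so far = 32.60945 mL/hr × 1.6 hr = 52.17513 mL
Volume remaining = 96 − 52.17513 = 43.82487 mL
New rate:
Dose = 0.56 mcg/kg/hr × 113.2273 kg = 63.40727 mcg/hr
Rate = 63.40727 mcg/hr ÷ 4.166667 mcg/mL = 15.21775 mL/hr
Time remaining = 43.82487 mL ÷ 15.21775 mL/hr = 2.879853 hr

2.9 hours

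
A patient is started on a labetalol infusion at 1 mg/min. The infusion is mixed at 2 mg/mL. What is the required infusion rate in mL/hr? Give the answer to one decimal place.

30.0 mL/hr

1 mg/min × 60 min/hr = 60 mg/hr
Rate = 60 mg/hr ÷ 2 mg/mL = 30 mL/hr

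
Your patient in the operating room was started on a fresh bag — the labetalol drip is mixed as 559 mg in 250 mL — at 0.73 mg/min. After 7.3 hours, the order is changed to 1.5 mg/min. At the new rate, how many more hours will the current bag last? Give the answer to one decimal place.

2.7 hours

Initial rate:
0.73 mg/min × 60 min/hr = 43.8 mg/hr
Concentration = 559 mg ÷ 250 mL = 2.236 mg/mL
Rate = 43.8 mg/hr ÷ 2.236 mg/mL = 19.58855 mL/hr
Volume infused so far = 19.58855 mL/hr × 7.3 hr = 142.9964 mL
Volume remaining = 250 − 142.9964 = 107.0036 mL
New rate:
1.5 mg/min × 60 min/hr = 90 mg/hr
Rate = 90 mg/hr ÷ 2.236 mg/mL = 40.25045 mL/hr
Time remaining = 107.0036 mL ÷ 40.25045 mL/hr = 2.658444 hr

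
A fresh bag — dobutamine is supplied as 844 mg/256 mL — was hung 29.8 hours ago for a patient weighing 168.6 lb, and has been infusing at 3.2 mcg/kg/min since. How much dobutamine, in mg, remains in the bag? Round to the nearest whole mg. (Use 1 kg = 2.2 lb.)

Weight = 168.6 lb ÷ 2.2 lb/kg = 76.63636 kg
Dose = 3.2 mcg/kg/min × 76.63636 kg = 245.2364 mcg/min
245.2364 mcg/min × 60 min/hr = 14714.18 mcg/hr
Concentration = 844 mg ÷ 256 mL = 3.296875 mg/mL = 3296.875 mcg/mL
Rate = 14714.18 mcg/hr ÷ 3296.875 mcg/mL = 4.463069 mL/hr
Volume infused = 4.463069 mL/hr × 29.8 hr = 132.9995 mL
Volume remaining = 256 − 132.9995 = 123.0005 mL
Drug remaining = 123.0005 mL × 3296.875 mcg/mL = 405517.4 mcg = 405.5174 mg

406 mg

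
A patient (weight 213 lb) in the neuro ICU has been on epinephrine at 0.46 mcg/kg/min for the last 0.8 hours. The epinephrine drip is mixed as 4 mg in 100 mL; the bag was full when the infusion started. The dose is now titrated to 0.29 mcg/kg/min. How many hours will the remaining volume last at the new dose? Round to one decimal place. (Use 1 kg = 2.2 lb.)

1.1 hours

Initial rate:
Weight = 213 lb ÷ 2.2 lb/kg = 96.81818 kg
Dose = 0.46 mcg/kg/min × 96.81818 kg = 44.53636 mcg/min
44.53636 mcg/min × 60 min/hr = 2672.182 mcg/hr
Concentration = 4 mg ÷ 100 mL = 0.04 mg/mL = 40 mcg/mL
Rate = 2672.182 mcg/hr ÷ 40 mcg/mL = 66.80455 mL/hr
Volume infused so far = 66.80455 mL/hr × 0.8 hr = 53.44364 mL
Volume remaining = 100 − 53.44364 = 46.55636 mL
New rate:
Dose = 0.29 mcg/kg/min × 96.81818 kg = 28.07727 mcg/min
28.07727 mcg/min × 60 min/hr = 1684.636 mcg/hr
Rate = 1684.636 mcg/hr ÷ 40 mcg/mL = 42.11591 mL/hr
Time remaining = 46.55636 mL ÷ 42.11591 mL/hr = 1.105434 hr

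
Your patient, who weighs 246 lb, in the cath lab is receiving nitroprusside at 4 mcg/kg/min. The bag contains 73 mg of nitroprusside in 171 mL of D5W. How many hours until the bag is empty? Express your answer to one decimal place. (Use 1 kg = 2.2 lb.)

2.7 hours

Weight = 246 lb ÷ 2.2 lb/kg = 111.8182 kg
Dose = 4 mcg/kg/min × 111.8182 kg = 447.2727 mcg/min
447.2727 mcg/min × 60 min/hr = 26836.36 mcg/hr
Concentration = 73 mg ÷ 171 mL = 0.4269006 mg/mL = 426.9006 mcg/mL
Rate = 26836.36 mcg/hr ÷ 426.9006 mcg/mL = 62.86326 mL/hr
Duration = 171 mL ÷ 62.86326 mL/hr = 2.72019 hr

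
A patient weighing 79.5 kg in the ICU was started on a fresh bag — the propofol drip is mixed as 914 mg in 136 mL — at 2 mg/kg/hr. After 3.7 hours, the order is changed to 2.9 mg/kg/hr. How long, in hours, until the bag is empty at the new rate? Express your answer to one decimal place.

1.4 hours

Initial rate:
Dose = 2 mg/kg/hr × 79.5 kg = 159 mg/hr
Concentration = 914 mg ÷ 136 mL = 6.720588 mg/mL
Rate = 159 mg/hr ÷ 6.720588 mg/mL = 23.65864 mL/hr
Volume infused so far = 23.65864 mL/hr × 3.7 hr = 87.53698 mL
Volume remaining = 136 − 87.53698 = 48.46302 mL
New rate:
Dose = 2.9 mg/kg/hr × 79.5 kg = 230.55 mg/hr
Rate = 230.55 mg/hr ÷ 6.720588 mg/mL = 34.30503 mL/hr
Time remaining = 48.46302 mL ÷ 34.30503 mL/hr = 1.412709 hr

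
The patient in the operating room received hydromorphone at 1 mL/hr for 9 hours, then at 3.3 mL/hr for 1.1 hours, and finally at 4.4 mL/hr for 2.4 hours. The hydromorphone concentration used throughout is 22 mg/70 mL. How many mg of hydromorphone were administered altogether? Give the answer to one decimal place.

Concentration = 22 mg ÷ 70 mL = 0.3142857 mg/mL
Stage 1: 1 mL/hr × 9 hr = 9 mL → 9 mL × 0.3142857 mg/mL = 2.828571 mg
Stage 2: 3.3 mL/hr × 1.1 hr = 3.63 mL → 3.63 mL × 0.3142857 mg/mL = 1.140857 mg
Stage 3: 4.4 mL/hr × 2.4 hr = 10.56 mL → 10.56 mL × 0.3142857 mg/mL = 3.318857 mg
Total = 2.828571 + 1.140857 + 3.318857 = 7.288286 mg

7.3 mg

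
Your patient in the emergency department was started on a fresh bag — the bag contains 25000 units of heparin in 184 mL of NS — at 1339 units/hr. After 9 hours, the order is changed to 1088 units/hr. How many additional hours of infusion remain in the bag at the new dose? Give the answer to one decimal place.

11.9 hours

Initial rate:
Concentration = 25000 units ÷ 184 mL = 135.8696 units/mL
Rate = 1339 units/hr ÷ 135.8696 units/mL = 9.85504 mL/hr
Volume infused so far = 9.85504 mL/hr × 9 hr = 88.69536 mL
Volume remaining = 184 − 88.69536 = 95.30464 mL
New rate:
Rate = 1088 units/hr ÷ 135.8696 units/mL = 8.00768 mL/hr
Time remaining = 95.30464 mL ÷ 8.00768 mL/hr = 11.90165 hr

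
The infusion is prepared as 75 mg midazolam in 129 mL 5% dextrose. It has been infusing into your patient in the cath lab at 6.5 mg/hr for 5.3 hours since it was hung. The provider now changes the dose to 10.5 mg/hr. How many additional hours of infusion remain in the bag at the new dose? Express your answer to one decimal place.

3.9 hours

Initial rate:
Concentration = 75 mg ÷ 129 mL = 0.5813953 mg/mL
Rate = 6.5 mg/hr ÷ 0.5813953 mg/mL = 11.18 mL/hr
Volume infused so far = 11.18 mL/hr × 5.3 hr = 59.254 mL
Volume remaining = 129 − 59.254 = 69.746 mL
New rate:
Rate = 10.5 mg/hr ÷ 0.5813953 mg/mL = 18.06 mL/hr
Time remaining = 69.746 mL ÷ 18.06 mL/hr = 3.861905 hr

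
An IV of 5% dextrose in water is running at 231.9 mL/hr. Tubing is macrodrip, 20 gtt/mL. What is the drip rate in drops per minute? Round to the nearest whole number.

77 gtt/min

231.9 mL/hr ÷ 60 min/hr = 3.865 mL/min
3.865 mL/min × 20 gtt/mL = 77.3 gtt/min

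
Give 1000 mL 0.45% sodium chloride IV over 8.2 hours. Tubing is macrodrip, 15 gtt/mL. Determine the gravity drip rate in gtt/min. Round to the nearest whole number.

30 gtt/min

1000 mL ÷ (8.2 hr × 60 = 492 min) = 2.03252 mL/min
2.03252 mL/min × 15 gtt/mL = 30.4878 gtt/min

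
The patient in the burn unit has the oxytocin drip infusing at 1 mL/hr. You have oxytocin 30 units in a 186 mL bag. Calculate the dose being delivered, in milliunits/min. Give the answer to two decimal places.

2.69 milliunits/min

Concentration = 30 units ÷ 186 mL = 0.1612903 units/mL = 161.2903 milliunits/mL
Drug rate = 1 mL/hr × 161.2903 milliunits/mL = 161.2903 milliunits/hr
161.2903 milliunits/hr ÷ 60 min/hr = 2.688172 milliunits/min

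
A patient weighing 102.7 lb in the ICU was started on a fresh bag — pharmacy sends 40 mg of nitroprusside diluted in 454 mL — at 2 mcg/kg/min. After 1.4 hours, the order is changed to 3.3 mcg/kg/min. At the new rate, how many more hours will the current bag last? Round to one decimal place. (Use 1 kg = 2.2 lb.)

Initial rate:
Weight = 102.7 lb ÷ 2.2 lb/kg = 46.68182 kg
Dose = 2 mcg/kg/min × 46.68182 kg = 93.36364 mcg/min
93.36364 mcg/min × 60 min/hr = 5601.818 mcg/hr
Concentration = 40 mg ÷ 454 mL = 0.08810573 mg/mL = 88.10573 mcg/mL
Rate = 5601.818 mcg/hr ÷ 88.10573 mcg/mL = 63.58064 mL/hr
Volume infused so far = 63.58064 mL/hr × 1.4 hr = 89.01289 mL
Volume remaining = 454 − 89.01289 = 364.9871 mL
New rate:
Dose = 3.3 mcg/kg/min × 46.68182 kg = 154.05 mcg/min
154.05 mcg/min × 60 min/hr = 9243 mcg/hr
Rate = 9243 mcg/hr ÷ 88.10573 mcg/mL = 104.908 mL/hr
Time remaining = 364.9871 mL ÷ 104.908 mL/hr = 3.479114 hr

3.5 hours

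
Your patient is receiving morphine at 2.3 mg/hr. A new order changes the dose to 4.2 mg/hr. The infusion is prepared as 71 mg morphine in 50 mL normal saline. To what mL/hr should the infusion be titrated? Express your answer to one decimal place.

3.0 mL/hr

Concentration = 71 mg ÷ 50 mL = 1.42 mg/mL
Rate = 4.2 mg/hr ÷ 1.42 mg/mL = 2.957746 mL/hr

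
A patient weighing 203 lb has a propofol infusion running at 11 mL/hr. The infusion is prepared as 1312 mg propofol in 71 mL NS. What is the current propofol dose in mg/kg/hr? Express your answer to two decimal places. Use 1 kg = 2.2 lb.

2.20 mg/kg/hr

Weight = 203 lb ÷ 2.2 lb/kg = 92.27273 kg
Concentration = 1312 mg ÷ 71 mL = 18.47887 mg/mL
Drug rate = 11 mL/hr × 18.47887 mg/mL = 203.2676 mg/hr
203.2676 mg/hr ÷ 92.27273 kg = 2.2029 mg/kg/hr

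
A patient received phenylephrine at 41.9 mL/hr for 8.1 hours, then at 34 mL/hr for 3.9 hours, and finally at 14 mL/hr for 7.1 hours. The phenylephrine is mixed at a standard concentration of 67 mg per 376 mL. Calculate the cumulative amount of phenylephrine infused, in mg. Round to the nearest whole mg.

Concentration = 67 mg ÷ 376 mL = 0.1781915 mg/mL
Stage 1: 41.9 mL/hr × 8.1 hr = 339.39 mL → 339.39 mL × 0.1781915 mg/mL = 60.47641 mg
Stage 2: 34 mL/hr × 3.9 hr = 132.6 mL → 132.6 mL × 0.1781915 mg/mL = 23.62819 mg
Stage 3: 14 mL/hr × 7.1 hr = 99.4 mL → 99.4 mL × 0.1781915 mg/mL = 17.71223 mg
Total = 60.47641 + 23.62819 + 17.71223 = 101.8168 mg

102 mg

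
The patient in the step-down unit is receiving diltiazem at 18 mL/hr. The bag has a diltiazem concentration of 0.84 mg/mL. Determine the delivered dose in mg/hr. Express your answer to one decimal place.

Drug rate = 18 mL/hr × 0.84 mg/mL = 15.12 mg/hr

15.1 mg/hr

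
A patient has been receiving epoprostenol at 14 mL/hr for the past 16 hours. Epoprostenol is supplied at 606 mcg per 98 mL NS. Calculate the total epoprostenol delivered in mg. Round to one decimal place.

Concentration = 606 mcg ÷ 98 mL = 6.183673 mcg/mL = 6183.673 ng/mL
Drug rate = 14 mL/hr × 6183.673 ng/mL = 86571.43 ng/hr
Total = 86571.43 ng/hr × 16 hr = 1385143 ng = 1.385143 mg

1.4 mg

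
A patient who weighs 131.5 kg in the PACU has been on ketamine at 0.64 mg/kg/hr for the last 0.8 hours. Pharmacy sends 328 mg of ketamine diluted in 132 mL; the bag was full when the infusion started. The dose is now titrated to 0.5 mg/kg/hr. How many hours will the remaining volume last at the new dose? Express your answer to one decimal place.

Initial rate:
Dose = 0.64 mg/kg/hr × 131.5 kg = 84.16 mg/hr
Concentration = 328 mg ÷ 132 mL = 2.484848 mg/mL
Rate = 84.16 mg/hr ÷ 2.484848 mg/mL = 33.86927 mL/hr
Volume infused so far = 33.86927 mL/hr × 0.8 hr = 27.09541 mL
Volume remaining = 132 − 27.09541 = 104.9046 mL
New rate:
Dose = 0.5 mg/kg/hr × 131.5 kg = 65.75 mg/hr
Rate = 65.75 mg/hr ÷ 2.484848 mg/mL = 26.46037 mL/hr
Time remaining = 104.9046 mL ÷ 26.46037 mL/hr = 3.964593 hr

4.0 hours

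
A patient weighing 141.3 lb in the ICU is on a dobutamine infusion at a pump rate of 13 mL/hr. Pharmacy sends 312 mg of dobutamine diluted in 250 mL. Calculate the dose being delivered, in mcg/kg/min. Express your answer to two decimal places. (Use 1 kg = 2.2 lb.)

Weight = 141.3 lb ÷ 2.2 lb/kg = 64.22727 kg
Concentration = 312 mg ÷ 250 mL = 1.248 mg/mL = 1248 mcg/mL
Drug rate = 13 mL/hr × 1248 mcg/mL = 16224 mcg/hr
16224 mcg/hr ÷ 60 min/hr = 270.4 mcg/min
270.4 mcg/min ÷ 64.22727 kg = 4.21005 mcg/kg/min

4.21 mcg/kg/min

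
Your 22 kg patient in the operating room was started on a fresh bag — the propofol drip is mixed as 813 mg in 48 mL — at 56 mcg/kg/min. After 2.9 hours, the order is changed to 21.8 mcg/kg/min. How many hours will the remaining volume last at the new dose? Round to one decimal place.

Initial rate:
Dose = 56 mcg/kg/min × 22 kg = 1232 mcg/min
1232 mcg/min × 60 min/hr = 73920 mcg/hr
Concentration = 813 mg ÷ 48 mL = 16.9375 mg/mL = 16937.5 mcg/mL
Rate = 73920 mcg/hr ÷ 16937.5 mcg/mL = 4.36428 mL/hr
Volume infused so far = 4.36428 mL/hr × 2.9 hr = 12.65641 mL
Volume remaining = 48 − 12.65641 = 35.34359 mL
New rate:
Dose = 21.8 mcg/kg/min × 22 kg = 479.6 mcg/min
479.6 mcg/min × 60 min/hr = 28776 mcg/hr
Rate = 28776 mcg/hr ÷ 16937.5 mcg/mL = 1.698952 mL/hr
Time remaining = 35.34359 mL ÷ 1.698952 mL/hr = 20.80317 hr

20.8 hours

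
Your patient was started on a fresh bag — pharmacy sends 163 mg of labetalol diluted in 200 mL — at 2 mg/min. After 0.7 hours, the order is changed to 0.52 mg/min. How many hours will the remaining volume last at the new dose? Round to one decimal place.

2.5 hours

Initial rate:
2 mg/min × 60 min/hr = 120 mg/hr
Concentration = 163 mg ÷ 200 mL = 0.815 mg/mL
Rate = 120 mg/hr ÷ 0.815 mg/mL = 147.2393 mL/hr
Volume infused so far = 147.2393 mL/hr × 0.7 hr = 103.0675 mL
Volume remaining = 200 − 103.0675 = 96.93252 mL
New rate:
0.52 mg/min × 60 min/hr = 31.2 mg/hr
Rate = 31.2 mg/hr ÷ 0.815 mg/mL = 38.28221 mL/hr
Time remaining = 96.93252 mL ÷ 38.28221 mL/hr = 2.532051 hr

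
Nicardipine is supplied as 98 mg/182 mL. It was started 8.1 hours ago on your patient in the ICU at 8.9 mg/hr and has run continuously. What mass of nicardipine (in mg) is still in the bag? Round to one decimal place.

Concentration = 98 mg ÷ 182 mL = 0.5384615 mg/mL
Rate = 8.9 mg/hr ÷ 0.5384615 mg/mL = 16.52857 mL/hr
Volume infused = 16.52857 mL/hr × 8.1 hr = 133.8814 mL
Volume remaining = 182 − 133.8814 = 48.11857 mL
Drug remaining = 48.11857 mL × 0.5384615 mg/mL = 25.91 mg

25.9 mg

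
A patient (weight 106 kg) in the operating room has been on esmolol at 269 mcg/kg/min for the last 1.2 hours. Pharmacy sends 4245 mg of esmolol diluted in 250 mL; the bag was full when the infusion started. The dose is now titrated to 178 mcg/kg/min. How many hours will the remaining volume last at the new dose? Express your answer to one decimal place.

Initial rate:
Dose = 269 mcg/kg/min × 106 kg = 28514 mcg/min
28514 mcg/min × 60 min/hr = 1710840 mcg/hr
Concentration = 4245 mg ÷ 250 mL = 16.98 mg/mL = 16980 mcg/mL
Rate = 1710840 mcg/hr ÷ 16980 mcg/mL = 100.7562 mL/hr
Volume infused so far = 100.7562 mL/hr × 1.2 hr = 120.9074 mL
Volume remaining = 250 − 120.9074 = 129.0926 mL
New rate:
Dose = 178 mcg/kg/min × 106 kg = 18868 mcg/min
18868 mcg/min × 60 min/hr = 1132080 mcg/hr
Rate = 1132080 mcg/hr ÷ 16980 mcg/mL = 66.67138 mL/hr
Time remaining = 129.0926 mL ÷ 66.67138 mL/hr = 1.936252 hr

1.9 hours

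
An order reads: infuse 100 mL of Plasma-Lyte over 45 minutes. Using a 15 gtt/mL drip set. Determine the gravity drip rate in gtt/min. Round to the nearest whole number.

100 mL ÷ (45 min) = 2.222222 mL/min
2.222222 mL/min × 15 gtt/mL = 33.33333 gtt/min

33 gtt/min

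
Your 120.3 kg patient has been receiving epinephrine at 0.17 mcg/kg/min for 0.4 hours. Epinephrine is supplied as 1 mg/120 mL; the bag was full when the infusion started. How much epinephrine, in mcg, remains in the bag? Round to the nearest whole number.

Dose = 0.17 mcg/kg/min × 120.3 kg = 20.451 mcg/min
20.451 mcg/min × 60 min/hr = 1227.06 mcg/hr
Concentration = 1 mg ÷ 120 mL = 0.008333333 mg/mL = 8.333333 mcg/mL
Rate = 1227.06 mcg/hr ÷ 8.333333 mcg/mL = 147.2472 mL/hr
Volume infused = 147.2472 mL/hr × 0.4 hr = 58.89888 mL
Volume remaining = 120 − 58.89888 = 61.10112 mL
Drug remaining = 61.10112 mL × 8.333333 mcg/mL = 509.176 mcg

509 mcg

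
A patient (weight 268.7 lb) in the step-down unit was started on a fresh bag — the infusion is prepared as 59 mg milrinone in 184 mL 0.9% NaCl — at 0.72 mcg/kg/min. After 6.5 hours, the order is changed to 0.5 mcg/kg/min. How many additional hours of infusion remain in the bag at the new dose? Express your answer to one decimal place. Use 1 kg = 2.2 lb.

6.7 hours

Initial rate:
Weight = 268.7 lb ÷ 2.2 lb/kg = 122.1364 kg
Dose = 0.72 mcg/kg/min × 122.1364 kg = 87.93818 mcg/min
87.93818 mcg/min × 60 min/hr = 5276.291 mcg/hr
Concentration = 59 mg ÷ 184 mL = 0.3206522 mg/mL = 320.6522 mcg/mL
Rate = 5276.291 mcg/hr ÷ 320.6522 mcg/mL = 16.45487 mL/hr
Volume infused so far = 16.45487 mL/hr × 6.5 hr = 106.9567 mL
Volume remaining = 184 − 106.9567 = 77.04332 mL
New rate:
Dose = 0.5 mcg/kg/min × 122.1364 kg = 61.06818 mcg/min
61.06818 mcg/min × 60 min/hr = 3664.091 mcg/hr
Rate = 3664.091 mcg/hr ÷ 320.6522 mcg/mL = 11.427 mL/hr
Time remaining = 77.04332 mL ÷ 11.427 mL/hr = 6.742221 hr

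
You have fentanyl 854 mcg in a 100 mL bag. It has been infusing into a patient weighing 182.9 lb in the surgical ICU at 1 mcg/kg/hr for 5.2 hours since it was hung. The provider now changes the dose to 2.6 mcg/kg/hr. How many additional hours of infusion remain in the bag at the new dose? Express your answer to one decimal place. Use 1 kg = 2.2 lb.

2.0 hours

Initial rate:
Weight = 182.9 lb ÷ 2.2 lb/kg = 83.13636 kg
Dose = 1 mcg/kg/hr × 83.13636 kg = 83.13636 mcg/hr
Concentration = 854 mcg ÷ 100 mL = 8.54 mcg/mL
Rate = 83.13636 mcg/hr ÷ 8.54 mcg/mL = 9.734937 mL/hr
Volume infused so far = 9.734937 mL/hr × 5.2 hr = 50.62167 mL
Volume remaining = 100 − 50.62167 = 49.37833 mL
New rate:
Dose = 2.6 mcg/kg/hr × 83.13636 kg = 216.1545 mcg/hr
Rate = 216.1545 mcg/hr ÷ 8.54 mcg/mL = 25.31084 mL/hr
Time remaining = 49.37833 mL ÷ 25.31084 mL/hr = 1.950877 hr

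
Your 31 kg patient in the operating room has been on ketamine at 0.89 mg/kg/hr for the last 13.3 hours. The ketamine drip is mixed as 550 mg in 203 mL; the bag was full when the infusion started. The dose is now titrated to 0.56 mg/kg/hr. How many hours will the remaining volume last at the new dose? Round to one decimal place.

10.5 hours

Initial rate:
Dose = 0.89 mg/kg/hr × 31 kg = 27.59 mg/hr
Concentration = 550 mg ÷ 203 mL = 2.70936 mg/mL
Rate = 27.59 mg/hr ÷ 2.70936 mg/mL = 10.18322 mL/hr
Volume infused so far = 10.18322 mL/hr × 13.3 hr = 135.4368 mL
Volume remaining = 203 − 135.4368 = 67.5632 mL
New rate:
Dose = 0.56 mg/kg/hr × 31 kg = 17.36 mg/hr
Rate = 17.36 mg/hr ÷ 2.70936 mg/mL = 6.407418 mL/hr
Time remaining = 67.5632 mL ÷ 6.407418 mL/hr = 10.54453 hr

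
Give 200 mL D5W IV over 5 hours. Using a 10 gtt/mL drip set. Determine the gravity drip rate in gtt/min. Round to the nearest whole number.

200 mL ÷ (5 hr × 60 = 300 min) = 0.6666667 mL/min
0.6666667 mL/min × 10 gtt/mL = 6.666667 gtt/min

7 gtt/min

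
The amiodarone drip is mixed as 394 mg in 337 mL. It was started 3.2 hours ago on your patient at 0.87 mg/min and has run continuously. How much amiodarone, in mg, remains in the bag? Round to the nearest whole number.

0.87 mg/min × 60 min/hr = 52.2 mg/hr
Concentration = 394 mg ÷ 337 mL = 1.169139 mg/mL
Rate = 52.2 mg/hr ÷ 1.169139 mg/mL = 44.64822 mL/hr
Volume infused = 44.64822 mL/hr × 3.2 hr = 142.8743 mL
Volume remaining = 337 − 142.8743 = 194.1257 mL
Drug remaining = 194.1257 mL × 1.169139 mg/mL = 226.96 mg

227 mg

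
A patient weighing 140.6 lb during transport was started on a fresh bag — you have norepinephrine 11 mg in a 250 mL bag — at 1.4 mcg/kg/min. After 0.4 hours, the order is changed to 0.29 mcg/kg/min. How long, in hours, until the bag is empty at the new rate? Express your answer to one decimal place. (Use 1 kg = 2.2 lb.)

Initial rate:
Weight = 140.6 lb ÷ 2.2 lb/kg = 63.90909 kg
Dose = 1.4 mcg/kg/min × 63.90909 kg = 89.47273 mcg/min
89.47273 mcg/min × 60 min/hr = 5368.364 mcg/hr
Concentration = 11 mg ÷ 250 mL = 0.044 mg/mL = 44 mcg/mL
Rate = 5368.364 mcg/hr ÷ 44 mcg/mL = 122.0083 mL/hr
Volume infused so far = 122.0083 mL/hr × 0.4 hr = 48.80331 mL
Volume remaining = 250 − 48.80331 = 201.1967 mL
New rate:
Dose = 0.29 mcg/kg/min × 63.90909 kg = 18.53364 mcg/min
18.53364 mcg/min × 60 min/hr = 1112.018 mcg/hr
Rate = 1112.018 mcg/hr ÷ 44 mcg/mL = 25.27314 mL/hr
Time remaining = 201.1967 mL ÷ 25.27314 mL/hr = 7.96089 hr

8.0 hours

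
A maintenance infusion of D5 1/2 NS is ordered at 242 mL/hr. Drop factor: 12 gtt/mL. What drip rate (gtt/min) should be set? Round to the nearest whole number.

48 gtt/min

242 mL/hr ÷ 60 min/hr = 4.033333 mL/min
4.033333 mL/min × 12 gtt/mL = 48.4 gtt/min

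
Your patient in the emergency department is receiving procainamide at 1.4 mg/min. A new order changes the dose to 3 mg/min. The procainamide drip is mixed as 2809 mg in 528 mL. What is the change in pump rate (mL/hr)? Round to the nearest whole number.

At the current dose:
1.4 mg/min × 60 min/hr = 84 mg/hr
Concentration = 2809 mg ÷ 528 mL = 5.320076 mg/mL
Rate = 84 mg/hr ÷ 5.320076 mg/mL = 15.78925 mL/hr
At the new dose:
3 mg/min × 60 min/hr = 180 mg/hr
Rate = 180 mg/hr ÷ 5.320076 mg/mL = 33.8341 mL/hr
Change = 33.8341 − 15.78925 = 18.04486 mL/hr → 18.04486 mL/hr increase

18 mL/hr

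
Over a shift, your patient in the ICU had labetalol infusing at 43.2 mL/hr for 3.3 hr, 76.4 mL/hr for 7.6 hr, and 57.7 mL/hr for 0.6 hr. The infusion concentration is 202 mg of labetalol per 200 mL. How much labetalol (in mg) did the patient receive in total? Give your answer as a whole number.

765 mg

Concentration = 202 mg ÷ 200 mL = 1.01 mg/mL
Stage 1: 43.2 mL/hr × 3.3 hr = 142.56 mL → 142.56 mL × 1.01 mg/mL = 143.9856 mg
Stage 2: 76.4 mL/hr × 7.6 hr = 580.64 mL → 580.64 mL × 1.01 mg/mL = 586.4464 mg
Stage 3: 57.7 mL/hr × 0.6 hr = 34.62 mL → 34.62 mL × 1.01 mg/mL = 34.9662 mg
Total = 143.9856 + 586.4464 + 34.9662 = 765.3982 mg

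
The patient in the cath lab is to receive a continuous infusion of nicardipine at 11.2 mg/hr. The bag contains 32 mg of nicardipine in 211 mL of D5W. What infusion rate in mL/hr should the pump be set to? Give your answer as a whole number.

Concentration = 32 mg ÷ 211 mL = 0.1516588 mg/mL
Rate = 11.2 mg/hr ÷ 0.1516588 mg/mL = 73.85 mL/hr

74 mL/hr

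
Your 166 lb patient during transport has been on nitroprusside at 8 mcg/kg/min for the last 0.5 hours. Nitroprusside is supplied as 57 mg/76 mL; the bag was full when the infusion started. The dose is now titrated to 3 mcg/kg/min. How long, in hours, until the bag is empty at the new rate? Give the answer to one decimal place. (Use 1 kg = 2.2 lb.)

Initial rate:
Weight = 166 lb ÷ 2.2 lb/kg = 75.45455 kg
Dose = 8 mcg/kg/min × 75.45455 kg = 603.6364 mcg/min
603.6364 mcg/min × 60 min/hr = 36218.18 mcg/hr
Concentration = 57 mg ÷ 76 mL = 0.75 mg/mL = 750 mcg/mL
Rate = 36218.18 mcg/hr ÷ 750 mcg/mL = 48.29091 mL/hr
Volume infused so far = 48.29091 mL/hr × 0.5 hr = 24.14545 mL
Volume remaining = 76 − 24.14545 = 51.85455 mL
New rate:
Dose = 3 mcg/kg/min × 75.45455 kg = 226.3636 mcg/min
226.3636 mcg/min × 60 min/hr = 13581.82 mcg/hr
Rate = 13581.82 mcg/hr ÷ 750 mcg/mL = 18.10909 mL/hr
Time remaining = 51.85455 mL ÷ 18.10909 mL/hr = 2.863454 hr

2.9 hours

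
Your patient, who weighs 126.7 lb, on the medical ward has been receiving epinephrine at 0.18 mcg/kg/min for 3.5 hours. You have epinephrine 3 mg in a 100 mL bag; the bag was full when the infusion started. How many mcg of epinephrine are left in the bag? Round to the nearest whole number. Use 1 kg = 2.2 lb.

823 mcg

Weight = 126.7 lb ÷ 2.2 lb/kg = 57.59091 kg
Dose = 0.18 mcg/kg/min × 57.59091 kg = 10.36636 mcg/min
10.36636 mcg/min × 60 min/hr = 621.9818 mcg/hr
Concentration = 3 mg ÷ 100 mL = 0.03 mg/mL = 30 mcg/mL
Rate = 621.9818 mcg/hr ÷ 30 mcg/mL = 20.73273 mL/hr
Volume infused = 20.73273 mL/hr × 3.5 hr = 72.56455 mL
Volume remaining = 100 − 72.56455 = 27.43545 mL
Drug remaining = 27.43545 mL × 30 mcg/mL = 823.0636 mcg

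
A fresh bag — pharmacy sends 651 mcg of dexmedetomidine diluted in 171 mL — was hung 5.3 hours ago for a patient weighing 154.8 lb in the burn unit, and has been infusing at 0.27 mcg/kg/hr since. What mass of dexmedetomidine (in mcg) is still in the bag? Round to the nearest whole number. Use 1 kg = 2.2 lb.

Weight = 154.8 lb ÷ 2.2 lb/kg = 70.36364 kg
Dose = 0.27 mcg/kg/hr × 70.36364 kg = 18.99818 mcg/hr
Concentration = 651 mcg ÷ 171 mL = 3.807018 mcg/mL
Rate = 18.99818 mcg/hr ÷ 3.807018 mcg/mL = 4.990306 mL/hr
Volume infused = 4.990306 mL/hr × 5.3 hr = 26.44862 mL
Volume remaining = 171 − 26.44862 = 144.5514 mL
Drug remaining = 144.5514 mL × 3.807018 mcg/mL = 550.3096 mcg

550 mcg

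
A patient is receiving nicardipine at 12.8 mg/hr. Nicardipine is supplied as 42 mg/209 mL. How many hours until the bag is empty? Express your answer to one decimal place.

Concentration = 42 mg ÷ 209 mL = 0.2009569 mg/mL
Rate = 12.8 mg/hr ÷ 0.2009569 mg/mL = 63.69524 mL/hr
Duration = 209 mL ÷ 63.69524 mL/hr = 3.28125 hr

3.3 hours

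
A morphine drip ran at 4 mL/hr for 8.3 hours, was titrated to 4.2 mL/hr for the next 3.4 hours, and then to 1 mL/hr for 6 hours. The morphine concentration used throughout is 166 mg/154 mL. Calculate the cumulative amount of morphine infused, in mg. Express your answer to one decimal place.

57.6 mg

Concentration = 166 mg ÷ 154 mL = 1.077922 mg/mL
Stage 1: 4 mL/hr × 8.3 hr = 33.2 mL → 33.2 mL × 1.077922 mg/mL = 35.78701 mg
Stage 2: 4.2 mL/hr × 3.4 hr = 14.28 mL → 14.28 mL × 1.077922 mg/mL = 15.39273 mg
Stage 3: 1 mL/hr × 6 hr = 6 mL → 6 mL × 1.077922 mg/mL = 6.467532 mg
Total = 35.78701 + 15.39273 + 6.467532 = 57.64727 mg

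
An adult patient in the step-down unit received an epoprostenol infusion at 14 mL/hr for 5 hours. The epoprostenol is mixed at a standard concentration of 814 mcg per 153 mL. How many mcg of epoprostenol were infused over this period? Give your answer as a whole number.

Concentration = 814 mcg ÷ 153 mL = 5.320261 mcg/mL = 5320.261 ng/mL
Drug rate = 14 mL/hr × 5320.261 ng/mL = 74483.66 ng/hr
Total = 74483.66 ng/hr × 5 hr = 372418.3 ng = 372.4183 mcg

372 mcg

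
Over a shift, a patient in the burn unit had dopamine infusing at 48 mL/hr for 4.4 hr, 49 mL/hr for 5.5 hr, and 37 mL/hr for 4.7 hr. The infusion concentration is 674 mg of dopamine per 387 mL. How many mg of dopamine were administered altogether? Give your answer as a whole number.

1140 mg

Concentration = 674 mg ÷ 387 mL = 1.741602 mg/mL
Stage 1: 48 mL/hr × 4.4 hr = 211.2 mL → 211.2 mL × 1.741602 mg/mL = 367.8264 mg
Stage 2: 49 mL/hr × 5.5 hr = 269.5 mL → 269.5 mL × 1.741602 mg/mL = 469.3618 mg
Stage 3: 37 mL/hr × 4.7 hr = 173.9 mL → 173.9 mL × 1.741602 mg/mL = 302.8646 mg
Total = 367.8264 + 469.3618 + 302.8646 = 1140.053 mg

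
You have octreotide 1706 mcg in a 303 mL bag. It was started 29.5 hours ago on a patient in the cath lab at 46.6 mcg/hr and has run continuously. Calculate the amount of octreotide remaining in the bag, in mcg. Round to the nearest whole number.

331 mcg

Concentration = 1706 mcg ÷ 303 mL = 5.630363 mcg/mL
Rate = 46.6 mcg/hr ÷ 5.630363 mcg/mL = 8.276553 mL/hr
Volume infused = 8.276553 mL/hr × 29.5 hr = 244.1583 mL
Volume remaining = 303 − 244.1583 = 58.84168 mL
Drug remaining = 58.84168 mL × 5.630363 mcg/mL = 331.3 mcg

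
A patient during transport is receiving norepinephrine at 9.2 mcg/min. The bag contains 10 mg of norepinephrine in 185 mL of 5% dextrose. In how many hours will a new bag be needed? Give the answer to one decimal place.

18.1 hours

9.2 mcg/min × 60 min/hr = 552 mcg/hr
Concentration = 10 mg ÷ 185 mL = 0.05405405 mg/mL = 54.05405 mcg/mL
Rate = 552 mcg/hr ÷ 54.05405 mcg/mL = 10.212 mL/hr
Duration = 185 mL ÷ 10.212 mL/hr = 18.11594 hr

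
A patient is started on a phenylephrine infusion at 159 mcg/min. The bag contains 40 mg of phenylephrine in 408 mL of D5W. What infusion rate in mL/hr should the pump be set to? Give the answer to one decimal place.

97.3 mL/hr

159 mcg/min × 60 min/hr = 9540 mcg/hr
Concentration = 40 mg ÷ 408 mL = 0.09803922 mg/mL = 98.03922 mcg/mL
Rate = 9540 mcg/hr ÷ 98.03922 mcg/mL = 97.308 mL/hr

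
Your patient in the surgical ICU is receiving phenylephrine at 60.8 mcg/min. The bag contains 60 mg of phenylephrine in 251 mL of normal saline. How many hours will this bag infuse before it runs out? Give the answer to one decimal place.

60.8 mcg/min × 60 min/hr = 3648 mcg/hr
Concentration = 60 mg ÷ 251 mL = 0.2390438 mg/mL = 239.0438 mcg/mL
Rate = 3648 mcg/hr ÷ 239.0438 mcg/mL = 15.2608 mL/hr
Duration = 251 mL ÷ 15.2608 mL/hr = 16.44737 hr

16.4 hours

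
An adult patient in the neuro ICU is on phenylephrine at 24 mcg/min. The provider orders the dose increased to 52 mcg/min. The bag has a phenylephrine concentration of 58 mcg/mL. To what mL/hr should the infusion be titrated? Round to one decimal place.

53.8 mL/hr

52 mcg/min × 60 min/hr = 3120 mcg/hr
Rate = 3120 mcg/hr ÷ 58 mcg/mL = 53.7931 mL/hr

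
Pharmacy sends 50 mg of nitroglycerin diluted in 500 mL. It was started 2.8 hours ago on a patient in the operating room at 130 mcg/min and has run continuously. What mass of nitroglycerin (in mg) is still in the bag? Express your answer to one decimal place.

130 mcg/min × 60 min/hr = 7800 mcg/hr
Concentration = 50 mg ÷ 500 mL = 0.1 mg/mL = 100 mcg/mL
Rate = 7800 mcg/hr ÷ 100 mcg/mL = 78 mL/hr
Volume infused = 78 mL/hr × 2.8 hr = 218.4 mL
Volume remaining = 500 − 218.4 = 281.6 mL
Drug remaining = 281.6 mL × 100 mcg/mL = 28160 mcg = 28.16 mg

28.2 mg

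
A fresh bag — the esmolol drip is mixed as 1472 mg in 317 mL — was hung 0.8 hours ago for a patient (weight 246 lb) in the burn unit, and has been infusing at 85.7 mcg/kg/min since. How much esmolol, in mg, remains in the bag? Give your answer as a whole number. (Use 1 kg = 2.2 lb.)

1012 mg

Weight = 246 lb ÷ 2.2 lb/kg = 111.8182 kg
Dose = 85.7 mcg/kg/min × 111.8182 kg = 9582.818 mcg/min
9582.818 mcg/min × 60 min/hr = 574969.1 mcg/hr
Concentration = 1472 mg ÷ 317 mL = 4.643533 mg/mL = 4643.533 mcg/mL
Rate = 574969.1 mcg/hr ÷ 4643.533 mcg/mL = 123.8215 mL/hr
Volume infused = 123.8215 mL/hr × 0.8 hr = 99.05717 mL
Volume remaining = 317 − 99.05717 = 217.9428 mL
Drug remaining = 217.9428 mL × 4643.533 mcg/mL = 1012025 mcg = 1012.025 mg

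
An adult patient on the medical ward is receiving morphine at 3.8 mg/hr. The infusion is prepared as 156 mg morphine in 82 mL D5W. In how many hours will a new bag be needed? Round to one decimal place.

Concentration = 156 mg ÷ 82 mL = 1.902439 mg/mL
Rate = 3.8 mg/hr ÷ 1.902439 mg/mL = 1.997436 mL/hr
Duration = 82 mL ÷ 1.997436 mL/hr = 41.05263 hr

41.1 hours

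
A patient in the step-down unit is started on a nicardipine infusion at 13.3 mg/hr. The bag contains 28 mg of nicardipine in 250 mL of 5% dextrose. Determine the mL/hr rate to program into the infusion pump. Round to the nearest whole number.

Concentration = 28 mg ÷ 250 mL = 0.112 mg/mL
Rate = 13.3 mg/hr ÷ 0.112 mg/mL = 118.75 mL/hr

119 mL/hr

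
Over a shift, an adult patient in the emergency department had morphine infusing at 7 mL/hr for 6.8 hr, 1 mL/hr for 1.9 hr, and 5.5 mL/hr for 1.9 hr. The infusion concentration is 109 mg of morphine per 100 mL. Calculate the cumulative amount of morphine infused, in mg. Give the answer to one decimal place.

65.3 mg

Concentration = 109 mg ÷ 100 mL = 1.09 mg/mL
Stage 1: 7 mL/hr × 6.8 hr = 47.6 mL → 47.6 mL × 1.09 mg/mL = 51.884 mg
Stage 2: 1 mL/hr × 1.9 hr = 1.9 mL → 1.9 mL × 1.09 mg/mL = 2.071 mg
Stage 3: 5.5 mL/hr × 1.9 hr = 10.45 mL → 10.45 mL × 1.09 mg/mL = 11.3905 mg
Total = 51.884 + 2.071 + 11.3905 = 65.3455 mg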